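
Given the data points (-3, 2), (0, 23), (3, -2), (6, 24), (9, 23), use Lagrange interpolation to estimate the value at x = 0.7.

Lagrange interpolation formula:
P(x) = Σ yᵢ × Lᵢ(x)
where Lᵢ(x) = Π_{j≠i} (x - xⱼ)/(xᵢ - xⱼ)

L_0(0.7) = (0.7 - 0)/(-3 - 0) × (0.7 - 3)/(-3 - 3) × (0.7 - 6)/(-3 - 6) × (0.7 - 9)/(-3 - 9) = -0.036432
L_1(0.7) = (0.7 - (-3))/(0 - (-3)) × (0.7 - 3)/(0 - 3) × (0.7 - 6)/(0 - 6) × (0.7 - 9)/(0 - 9) = 0.770278
L_2(0.7) = (0.7 - (-3))/(3 - (-3)) × (0.7 - 0)/(3 - 0) × (0.7 - 6)/(3 - 6) × (0.7 - 9)/(3 - 9) = 0.351648
L_3(0.7) = (0.7 - (-3))/(6 - (-3)) × (0.7 - 0)/(6 - 0) × (0.7 - 3)/(6 - 3) × (0.7 - 9)/(6 - 9) = -0.101735
L_4(0.7) = (0.7 - (-3))/(9 - (-3)) × (0.7 - 0)/(9 - 0) × (0.7 - 3)/(9 - 3) × (0.7 - 6)/(9 - 6) = 0.016241

P(0.7) = 2×L_0(0.7) + 23×L_1(0.7) + (-2)×L_2(0.7) + 24×L_3(0.7) + 23×L_4(0.7)
P(0.7) = 14.872127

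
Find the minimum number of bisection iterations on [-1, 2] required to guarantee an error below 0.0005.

We need (b-a)/2^n ≤ 0.0005
(2 - (-1))/2^n ≤ 0.0005
3/2^n ≤ 0.0005
2^n ≥ 6000
n ≥ log₂(6000) = 12.55
n ≥ 13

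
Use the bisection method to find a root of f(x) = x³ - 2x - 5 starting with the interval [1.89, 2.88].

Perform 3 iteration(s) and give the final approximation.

f(x) = x³ - 2x - 5
Initial interval: [1.89, 2.88]

Iteration 1:
  c_1 = (1.890000 + 2.880000)/2 = 2.385000
  f(c_1) = f(2.385000) = 3.796417
  f(a) × f(c) < 0, new interval: [1.890000, 2.385000]
Iteration 2:
  c_2 = (1.890000 + 2.385000)/2 = 2.137500
  f(c_2) = f(2.137500) = 0.491037
  f(a) × f(c) < 0, new interval: [1.890000, 2.137500]
Iteration 3:
  c_3 = (1.890000 + 2.137500)/2 = 2.013750
  f(c_3) = f(2.013750) = -0.861363
  f(a) × f(c) ≥ 0, new interval: [2.013750, 2.137500]

After 3 iteration(s), the approximation is c_3 = 2.013750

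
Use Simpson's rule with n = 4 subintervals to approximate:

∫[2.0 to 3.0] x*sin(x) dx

f(x) = x*sin(x)
a = 2.0, b = 3.0, n = 4
h = (b - a)/n = 0.250000

Simpson's rule: (h/3)[f(x₀) + 4f(x₁) + 2f(x₂) + ... + f(xₙ)]

x_0 = 2.0000, f(x_0) = 1.818595, coefficient = 1
x_1 = 2.2500, f(x_1) = 1.750665, coefficient = 4
x_2 = 2.5000, f(x_2) = 1.496180, coefficient = 2
x_3 = 2.7500, f(x_3) = 1.049568, coefficient = 4
x_4 = 3.0000, f(x_4) = 0.423360, coefficient = 1

I ≈ (0.250000/3) × 16.435245 = 1.369604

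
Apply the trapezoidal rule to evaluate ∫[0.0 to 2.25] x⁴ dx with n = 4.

f(x) = x⁴
a = 0.0, b = 2.25, n = 4
h = (b - a)/n = 0.562500

Trapezoidal rule: (h/2)[f(x₀) + 2f(x₁) + 2f(x₂) + ... + f(xₙ)]

x_0 = 0.0000, f(x_0) = 0.000000, coefficient = 1
x_1 = 0.5625, f(x_1) = 0.100113, coefficient = 2
x_2 = 1.1250, f(x_2) = 1.601807, coefficient = 2
x_3 = 1.6875, f(x_3) = 8.109146, coefficient = 2
x_4 = 2.2500, f(x_4) = 25.628906, coefficient = 1

I ≈ (0.562500/2) × 45.251038 = 12.726854
Exact value: 11.533008
Error: 1.193847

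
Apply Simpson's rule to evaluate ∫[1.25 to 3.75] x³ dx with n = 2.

f(x) = x³
a = 1.25, b = 3.75, n = 2
h = (b - a)/n = 1.250000

Simpson's rule: (h/3)[f(x₀) + 4f(x₁) + 2f(x₂) + ... + f(xₙ)]

x_0 = 1.2500, f(x_0) = 1.953125, coefficient = 1
x_1 = 2.5000, f(x_1) = 15.625000, coefficient = 4
x_2 = 3.7500, f(x_2) = 52.734375, coefficient = 1

I ≈ (1.250000/3) × 117.187500 = 48.828125
Exact value: 48.828125
Error: 0.000000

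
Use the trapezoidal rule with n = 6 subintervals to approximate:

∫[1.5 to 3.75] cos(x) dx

f(x) = cos(x)
a = 1.5, b = 3.75, n = 6
h = (b - a)/n = 0.375000

Trapezoidal rule: (h/2)[f(x₀) + 2f(x₁) + 2f(x₂) + ... + f(xₙ)]

x_0 = 1.5000, f(x_0) = 0.070737, coefficient = 1
x_1 = 1.8750, f(x_1) = -0.299534, coefficient = 2
x_2 = 2.2500, f(x_2) = -0.628174, coefficient = 2
x_3 = 2.6250, f(x_3) = -0.869507, coefficient = 2
x_4 = 3.0000, f(x_4) = -0.989992, coefficient = 2
x_5 = 3.3750, f(x_5) = -0.972884, coefficient = 2
x_6 = 3.7500, f(x_6) = -0.820559, coefficient = 1

I ≈ (0.375000/2) × -8.270004 = -1.550626
Exact value: -1.569056
Error: 0.018431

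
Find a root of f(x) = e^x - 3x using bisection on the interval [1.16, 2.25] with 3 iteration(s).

f(x) = e^x - 3x
Initial interval: [1.16, 2.25]

Iteration 1:
  c_1 = (1.160000 + 2.250000)/2 = 1.705000
  f(c_1) = f(1.705000) = 0.386386
  f(a) × f(c) < 0, new interval: [1.160000, 1.705000]
Iteration 2:
  c_2 = (1.160000 + 1.705000)/2 = 1.432500
  f(c_2) = f(1.432500) = -0.108341
  f(a) × f(c) ≥ 0, new interval: [1.432500, 1.705000]
Iteration 3:
  c_3 = (1.432500 + 1.705000)/2 = 1.568750
  f(c_3) = f(1.568750) = 0.094394
  f(a) × f(c) < 0, new interval: [1.432500, 1.568750]

After 3 iteration(s), the approximation is c_3 = 1.568750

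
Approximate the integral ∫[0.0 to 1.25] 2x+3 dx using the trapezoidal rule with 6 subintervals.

f(x) = 2x+3
a = 0.0, b = 1.25, n = 6
h = (b - a)/n = 0.208333

Trapezoidal rule: (h/2)[f(x₀) + 2f(x₁) + 2f(x₂) + ... + f(xₙ)]

x_0 = 0.0000, f(x_0) = 3.000000, coefficient = 1
x_1 = 0.2083, f(x_1) = 3.416667, coefficient = 2
x_2 = 0.4167, f(x_2) = 3.833333, coefficient = 2
x_3 = 0.6250, f(x_3) = 4.250000, coefficient = 2
x_4 = 0.8333, f(x_4) = 4.666667, coefficient = 2
x_5 = 1.0417, f(x_5) = 5.083333, coefficient = 2
x_6 = 1.2500, f(x_6) = 5.500000, coefficient = 1

I ≈ (0.208333/2) × 51.000000 = 5.312500
Exact value: 5.312500
Error: 0.000000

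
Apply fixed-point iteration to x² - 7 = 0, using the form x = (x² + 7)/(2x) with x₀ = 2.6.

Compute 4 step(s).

Equation: x² - 7 = 0
Fixed-point form: x = (x² + 7)/(2x)
x₀ = 2.6

x_1 = g(2.600000) = 2.646154
x_2 = g(2.646154) = 2.645751
x_3 = g(2.645751) = 2.645751
x_4 = g(2.645751) = 2.645751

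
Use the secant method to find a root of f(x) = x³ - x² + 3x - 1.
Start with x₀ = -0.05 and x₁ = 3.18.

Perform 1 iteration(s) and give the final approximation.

f(x) = x³ - x² + 3x - 1
x₀ = -0.05, x₁ = 3.18

Secant formula: x_{n+1} = x_n - f(x_n)(x_n - x_{n-1})/(f(x_n) - f(x_{n-1}))

Iteration 1:
  f(-0.050000) = -1.152625
  f(3.180000) = 30.585032
  x_2 = 3.180000 - 30.585032×(3.180000 - (-0.050000))/(30.585032 - (-1.152625))
       = 0.067305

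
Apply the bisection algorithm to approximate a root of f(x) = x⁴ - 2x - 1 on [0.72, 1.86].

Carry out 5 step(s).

f(x) = x⁴ - 2x - 1
Initial interval: [0.72, 1.86]

Iteration 1:
  c_1 = (0.720000 + 1.860000)/2 = 1.290000
  f(c_1) = f(1.290000) = -0.810771
  f(a) × f(c) ≥ 0, new interval: [1.290000, 1.860000]
Iteration 2:
  c_2 = (1.290000 + 1.860000)/2 = 1.575000
  f(c_2) = f(1.575000) = 2.003500
  f(a) × f(c) < 0, new interval: [1.290000, 1.575000]
Iteration 3:
  c_3 = (1.290000 + 1.575000)/2 = 1.432500
  f(c_3) = f(1.432500) = 0.345935
  f(a) × f(c) < 0, new interval: [1.290000, 1.432500]
Iteration 4:
  c_4 = (1.290000 + 1.432500)/2 = 1.361250
  f(c_4) = f(1.361250) = -0.288885
  f(a) × f(c) ≥ 0, new interval: [1.361250, 1.432500]
Iteration 5:
  c_5 = (1.361250 + 1.432500)/2 = 1.396875
  f(c_5) = f(1.396875) = 0.013665
  f(a) × f(c) < 0, new interval: [1.361250, 1.396875]

After 5 iteration(s), the approximation is c_5 = 1.396875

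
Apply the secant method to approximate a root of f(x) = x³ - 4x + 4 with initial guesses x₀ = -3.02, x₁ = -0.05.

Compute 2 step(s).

f(x) = x³ - 4x + 4
x₀ = -3.02, x₁ = -0.05

Secant formula: x_{n+1} = x_n - f(x_n)(x_n - x_{n-1})/(f(x_n) - f(x_{n-1}))

Iteration 1:
  f(-3.020000) = -11.463608
  f(-0.050000) = 4.199875
  x_2 = -0.050000 - 4.199875×(-0.050000 - (-3.020000))/(4.199875 - (-11.463608))
       = -0.846351
Iteration 2:
  f(-0.050000) = 4.199875
  f(-0.846351) = 6.779154
  x_3 = -0.846351 - 6.779154×(-0.846351 - (-0.050000))/(6.779154 - 4.199875)
       = 1.246709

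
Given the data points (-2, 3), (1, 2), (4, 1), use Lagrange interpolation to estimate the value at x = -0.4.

Lagrange interpolation formula:
P(x) = Σ yᵢ × Lᵢ(x)
where Lᵢ(x) = Π_{j≠i} (x - xⱼ)/(xᵢ - xⱼ)

L_0(-0.4) = (-0.4 - 1)/(-2 - 1) × (-0.4 - 4)/(-2 - 4) = 0.342222
L_1(-0.4) = (-0.4 - (-2))/(1 - (-2)) × (-0.4 - 4)/(1 - 4) = 0.782222
L_2(-0.4) = (-0.4 - (-2))/(4 - (-2)) × (-0.4 - 1)/(4 - 1) = -0.124444

P(-0.4) = 3×L_0(-0.4) + 2×L_1(-0.4) + 1×L_2(-0.4)
P(-0.4) = 2.466667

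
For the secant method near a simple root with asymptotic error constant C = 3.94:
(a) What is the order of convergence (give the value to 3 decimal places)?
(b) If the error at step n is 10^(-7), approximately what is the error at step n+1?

(a) Secant method has superlinear convergence with order φ = (1+√5)/2 ≈ 1.618.
    This means |e_{n+1}| ≈ C|e_n|^1.618.

(b) With |e_n| = 10^(-7) and C = 3.94:
    |e_{n+1}| ≈ 3.94 × (10^(-7))^1.618 = 3.94 × 10^(-11.33)

(a) ≈ 1.618 (golden ratio); (b) |e_{n+1}| ≈ 1.859e-11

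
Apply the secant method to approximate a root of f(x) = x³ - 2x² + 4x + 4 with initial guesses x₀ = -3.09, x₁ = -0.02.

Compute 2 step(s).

f(x) = x³ - 2x² + 4x + 4
x₀ = -3.09, x₁ = -0.02

Secant formula: x_{n+1} = x_n - f(x_n)(x_n - x_{n-1})/(f(x_n) - f(x_{n-1}))

Iteration 1:
  f(-3.090000) = -56.959829
  f(-0.020000) = 3.919192
  x_2 = -0.020000 - 3.919192×(-0.020000 - (-3.090000))/(3.919192 - (-56.959829))
       = -0.217637
Iteration 2:
  f(-0.020000) = 3.919192
  f(-0.217637) = 3.024414
  x_3 = -0.217637 - 3.024414×(-0.217637 - (-0.020000))/(3.024414 - 3.919192)
       = -0.885662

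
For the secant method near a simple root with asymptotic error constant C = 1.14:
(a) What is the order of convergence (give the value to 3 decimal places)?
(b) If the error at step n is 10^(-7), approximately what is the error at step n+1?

(a) Secant method has superlinear convergence with order φ = (1+√5)/2 ≈ 1.618.
    This means |e_{n+1}| ≈ C|e_n|^1.618.

(b) With |e_n| = 10^(-7) and C = 1.14:
    |e_{n+1}| ≈ 1.14 × (10^(-7))^1.618 = 1.14 × 10^(-11.33)

(a) ≈ 1.618 (golden ratio); (b) |e_{n+1}| ≈ 5.379e-12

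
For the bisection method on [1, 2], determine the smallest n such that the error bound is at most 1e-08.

We need (b-a)/2^n ≤ 1e-08
(2 - 1)/2^n ≤ 1e-08
1/2^n ≤ 1e-08
2^n ≥ 100000000
n ≥ log₂(100000000) = 26.58
n ≥ 27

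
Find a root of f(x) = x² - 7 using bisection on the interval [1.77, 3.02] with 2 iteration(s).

f(x) = x² - 7
Initial interval: [1.77, 3.02]

Iteration 1:
  c_1 = (1.770000 + 3.020000)/2 = 2.395000
  f(c_1) = f(2.395000) = -1.263975
  f(a) × f(c) ≥ 0, new interval: [2.395000, 3.020000]
Iteration 2:
  c_2 = (2.395000 + 3.020000)/2 = 2.707500
  f(c_2) = f(2.707500) = 0.330556
  f(a) × f(c) < 0, new interval: [2.395000, 2.707500]

After 2 iteration(s), the approximation is c_2 = 2.707500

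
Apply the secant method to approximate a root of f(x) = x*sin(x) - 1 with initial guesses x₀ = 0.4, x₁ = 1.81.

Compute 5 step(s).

f(x) = x*sin(x) - 1
x₀ = 0.4, x₁ = 1.81

Secant formula: x_{n+1} = x_n - f(x_n)(x_n - x_{n-1})/(f(x_n) - f(x_{n-1}))

Iteration 1:
  f(0.400000) = -0.844233
  f(1.810000) = 0.758464
  x_2 = 1.810000 - 0.758464×(1.810000 - 0.400000)/(0.758464 - (-0.844233))
       = 1.142728
Iteration 2:
  f(1.810000) = 0.758464
  f(1.142728) = 0.039619
  x_3 = 1.142728 - 0.039619×(1.142728 - 1.810000)/(0.039619 - 0.758464)
       = 1.105951
Iteration 3:
  f(1.142728) = 0.039619
  f(1.105951) = -0.011400
  x_4 = 1.105951 - (-0.011400)×(1.105951 - 1.142728)/(-0.011400 - 0.039619)
       = 1.114169
Iteration 4:
  f(1.105951) = -0.011400
  f(1.114169) = 0.000016
  x_5 = 1.114169 - 0.000016×(1.114169 - 1.105951)/(0.000016 - (-0.011400))
       = 1.114157
Iteration 5:
  f(1.114169) = 0.000016
  f(1.114157) = 0.000000
  x_6 = 1.114157 - 0.000000×(1.114157 - 1.114169)/(0.000000 - 0.000016)
       = 1.114157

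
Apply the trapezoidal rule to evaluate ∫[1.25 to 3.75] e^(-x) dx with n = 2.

f(x) = e^(-x)
a = 1.25, b = 3.75, n = 2
h = (b - a)/n = 1.250000

Trapezoidal rule: (h/2)[f(x₀) + 2f(x₁) + 2f(x₂) + ... + f(xₙ)]

x_0 = 1.2500, f(x_0) = 0.286505, coefficient = 1
x_1 = 2.5000, f(x_1) = 0.082085, coefficient = 2
x_2 = 3.7500, f(x_2) = 0.023518, coefficient = 1

I ≈ (1.250000/2) × 0.474193 = 0.296370
Exact value: 0.262987
Error: 0.033383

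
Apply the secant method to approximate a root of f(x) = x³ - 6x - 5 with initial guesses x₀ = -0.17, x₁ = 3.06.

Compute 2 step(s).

f(x) = x³ - 6x - 5
x₀ = -0.17, x₁ = 3.06

Secant formula: x_{n+1} = x_n - f(x_n)(x_n - x_{n-1})/(f(x_n) - f(x_{n-1}))

Iteration 1:
  f(-0.170000) = -3.984913
  f(3.060000) = 5.292616
  x_2 = 3.060000 - 5.292616×(3.060000 - (-0.170000))/(5.292616 - (-3.984913))
       = 1.217360
Iteration 2:
  f(3.060000) = 5.292616
  f(1.217360) = -10.500074
  x_3 = 1.217360 - (-10.500074)×(1.217360 - 3.060000)/(-10.500074 - 5.292616)
       = 2.442475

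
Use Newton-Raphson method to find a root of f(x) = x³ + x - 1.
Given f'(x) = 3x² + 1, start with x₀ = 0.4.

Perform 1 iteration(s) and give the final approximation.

f(x) = x³ + x - 1
f'(x) = 3x² + 1
x₀ = 0.4

Newton-Raphson formula: x_{n+1} = x_n - f(x_n)/f'(x_n)

Iteration 1:
  f(0.400000) = -0.536000
  f'(0.400000) = 1.480000
  x_1 = 0.400000 - (-0.536000)/1.480000 = 0.762162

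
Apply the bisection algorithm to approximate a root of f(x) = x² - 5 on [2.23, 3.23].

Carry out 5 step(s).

f(x) = x² - 5
Initial interval: [2.23, 3.23]

Iteration 1:
  c_1 = (2.230000 + 3.230000)/2 = 2.730000
  f(c_1) = f(2.730000) = 2.452900
  f(a) × f(c) < 0, new interval: [2.230000, 2.730000]
Iteration 2:
  c_2 = (2.230000 + 2.730000)/2 = 2.480000
  f(c_2) = f(2.480000) = 1.150400
  f(a) × f(c) < 0, new interval: [2.230000, 2.480000]
Iteration 3:
  c_3 = (2.230000 + 2.480000)/2 = 2.355000
  f(c_3) = f(2.355000) = 0.546025
  f(a) × f(c) < 0, new interval: [2.230000, 2.355000]
Iteration 4:
  c_4 = (2.230000 + 2.355000)/2 = 2.292500
  f(c_4) = f(2.292500) = 0.255556
  f(a) × f(c) < 0, new interval: [2.230000, 2.292500]
Iteration 5:
  c_5 = (2.230000 + 2.292500)/2 = 2.261250
  f(c_5) = f(2.261250) = 0.113252
  f(a) × f(c) < 0, new interval: [2.230000, 2.261250]

After 5 iteration(s), the approximation is c_5 = 2.261250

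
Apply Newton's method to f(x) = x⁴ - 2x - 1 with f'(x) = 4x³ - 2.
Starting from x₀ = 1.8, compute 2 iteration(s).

f(x) = x⁴ - 2x - 1
f'(x) = 4x³ - 2
x₀ = 1.8

Newton-Raphson formula: x_{n+1} = x_n - f(x_n)/f'(x_n)

Iteration 1:
  f(1.800000) = 5.897600
  f'(1.800000) = 21.328000
  x_1 = 1.800000 - 5.897600/21.328000 = 1.523481
Iteration 2:
  f(1.523481) = 1.340051
  f'(1.523481) = 12.143960
  x_2 = 1.523481 - 1.340051/12.143960 = 1.413134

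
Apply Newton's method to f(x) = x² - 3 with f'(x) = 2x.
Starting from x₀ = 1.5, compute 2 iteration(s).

f(x) = x² - 3
f'(x) = 2x
x₀ = 1.5

Newton-Raphson formula: x_{n+1} = x_n - f(x_n)/f'(x_n)

Iteration 1:
  f(1.500000) = -0.750000
  f'(1.500000) = 3.000000
  x_1 = 1.500000 - (-0.750000)/3.000000 = 1.750000
Iteration 2:
  f(1.750000) = 0.062500
  f'(1.750000) = 3.500000
  x_2 = 1.750000 - 0.062500/3.500000 = 1.732143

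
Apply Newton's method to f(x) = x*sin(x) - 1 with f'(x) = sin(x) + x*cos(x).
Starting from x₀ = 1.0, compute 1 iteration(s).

f(x) = x*sin(x) - 1
f'(x) = sin(x) + x*cos(x)
x₀ = 1.0

Newton-Raphson formula: x_{n+1} = x_n - f(x_n)/f'(x_n)

Iteration 1:
  f(1.000000) = -0.158529
  f'(1.000000) = 1.381773
  x_1 = 1.000000 - (-0.158529)/1.381773 = 1.114729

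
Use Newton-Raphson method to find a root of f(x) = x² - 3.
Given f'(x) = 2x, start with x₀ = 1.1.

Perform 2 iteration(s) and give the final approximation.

f(x) = x² - 3
f'(x) = 2x
x₀ = 1.1

Newton-Raphson formula: x_{n+1} = x_n - f(x_n)/f'(x_n)

Iteration 1:
  f(1.100000) = -1.790000
  f'(1.100000) = 2.200000
  x_1 = 1.100000 - (-1.790000)/2.200000 = 1.913636
Iteration 2:
  f(1.913636) = 0.662004
  f'(1.913636) = 3.827273
  x_2 = 1.913636 - 0.662004/3.827273 = 1.740666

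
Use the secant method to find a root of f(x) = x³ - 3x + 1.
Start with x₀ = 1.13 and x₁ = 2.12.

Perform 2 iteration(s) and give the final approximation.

f(x) = x³ - 3x + 1
x₀ = 1.13, x₁ = 2.12

Secant formula: x_{n+1} = x_n - f(x_n)(x_n - x_{n-1})/(f(x_n) - f(x_{n-1}))

Iteration 1:
  f(1.130000) = -0.947103
  f(2.120000) = 4.168128
  x_2 = 2.120000 - 4.168128×(2.120000 - 1.130000)/(4.168128 - (-0.947103))
       = 1.313302
Iteration 2:
  f(2.120000) = 4.168128
  f(1.313302) = -0.674772
  x_3 = 1.313302 - (-0.674772)×(1.313302 - 2.120000)/(-0.674772 - 4.168128)
       = 1.425701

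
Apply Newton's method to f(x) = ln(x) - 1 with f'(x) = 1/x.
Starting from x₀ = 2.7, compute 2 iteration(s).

f(x) = ln(x) - 1
f'(x) = 1/x
x₀ = 2.7

Newton-Raphson formula: x_{n+1} = x_n - f(x_n)/f'(x_n)

Iteration 1:
  f(2.700000) = -0.006748
  f'(2.700000) = 0.370370
  x_1 = 2.700000 - (-0.006748)/0.370370 = 2.718220
Iteration 2:
  f(2.718220) = -0.000023
  f'(2.718220) = 0.367888
  x_2 = 2.718220 - (-0.000023)/0.367888 = 2.718282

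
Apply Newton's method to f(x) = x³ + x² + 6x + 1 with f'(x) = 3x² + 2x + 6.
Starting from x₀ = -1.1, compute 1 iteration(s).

f(x) = x³ + x² + 6x + 1
f'(x) = 3x² + 2x + 6
x₀ = -1.1

Newton-Raphson formula: x_{n+1} = x_n - f(x_n)/f'(x_n)

Iteration 1:
  f(-1.100000) = -5.721000
  f'(-1.100000) = 7.430000
  x_1 = -1.100000 - (-5.721000)/7.430000 = -0.330013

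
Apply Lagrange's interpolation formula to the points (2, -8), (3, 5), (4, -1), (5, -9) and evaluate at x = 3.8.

Lagrange interpolation formula:
P(x) = Σ yᵢ × Lᵢ(x)
where Lᵢ(x) = Π_{j≠i} (x - xⱼ)/(xᵢ - xⱼ)

L_0(3.8) = (3.8 - 3)/(2 - 3) × (3.8 - 4)/(2 - 4) × (3.8 - 5)/(2 - 5) = -0.032000
L_1(3.8) = (3.8 - 2)/(3 - 2) × (3.8 - 4)/(3 - 4) × (3.8 - 5)/(3 - 5) = 0.216000
L_2(3.8) = (3.8 - 2)/(4 - 2) × (3.8 - 3)/(4 - 3) × (3.8 - 5)/(4 - 5) = 0.864000
L_3(3.8) = (3.8 - 2)/(5 - 2) × (3.8 - 3)/(5 - 3) × (3.8 - 4)/(5 - 4) = -0.048000

P(3.8) = (-8)×L_0(3.8) + 5×L_1(3.8) + (-1)×L_2(3.8) + (-9)×L_3(3.8)
P(3.8) = 0.904000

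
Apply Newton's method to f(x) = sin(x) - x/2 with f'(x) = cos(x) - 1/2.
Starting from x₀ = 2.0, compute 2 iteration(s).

f(x) = sin(x) - x/2
f'(x) = cos(x) - 1/2
x₀ = 2.0

Newton-Raphson formula: x_{n+1} = x_n - f(x_n)/f'(x_n)

Iteration 1:
  f(2.000000) = -0.090703
  f'(2.000000) = -0.916147
  x_1 = 2.000000 - (-0.090703)/(-0.916147) = 1.900996
Iteration 2:
  f(1.900996) = -0.004520
  f'(1.900996) = -0.824232
  x_2 = 1.900996 - (-0.004520)/(-0.824232) = 1.895512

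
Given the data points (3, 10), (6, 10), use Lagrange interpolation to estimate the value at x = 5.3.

Lagrange interpolation formula:
P(x) = Σ yᵢ × Lᵢ(x)
where Lᵢ(x) = Π_{j≠i} (x - xⱼ)/(xᵢ - xⱼ)

L_0(5.3) = (5.3 - 6)/(3 - 6) = 0.233333
L_1(5.3) = (5.3 - 3)/(6 - 3) = 0.766667

P(5.3) = 10×L_0(5.3) + 10×L_1(5.3)
P(5.3) = 10.000000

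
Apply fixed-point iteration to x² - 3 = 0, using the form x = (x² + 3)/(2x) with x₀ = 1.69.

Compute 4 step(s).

Equation: x² - 3 = 0
Fixed-point form: x = (x² + 3)/(2x)
x₀ = 1.69

x_1 = g(1.690000) = 1.732574
x_2 = g(1.732574) = 1.732051
x_3 = g(1.732051) = 1.732051
x_4 = g(1.732051) = 1.732051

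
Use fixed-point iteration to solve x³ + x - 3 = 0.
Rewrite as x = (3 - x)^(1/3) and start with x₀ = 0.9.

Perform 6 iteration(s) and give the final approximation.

Equation: x³ + x - 3 = 0
Fixed-point form: x = (3 - x)^(1/3)
x₀ = 0.9

x_1 = g(0.900000) = 1.280579
x_2 = g(1.280579) = 1.198011
x_3 = g(1.198011) = 1.216888
x_4 = g(1.216888) = 1.212624
x_5 = g(1.212624) = 1.213590
x_6 = g(1.213590) = 1.213371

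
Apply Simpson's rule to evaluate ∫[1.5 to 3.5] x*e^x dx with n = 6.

f(x) = x*e^x
a = 1.5, b = 3.5, n = 6
h = (b - a)/n = 0.333333

Simpson's rule: (h/3)[f(x₀) + 4f(x₁) + 2f(x₂) + ... + f(xₙ)]

x_0 = 1.5000, f(x_0) = 6.722534, coefficient = 1
x_1 = 1.8333, f(x_1) = 11.466952, coefficient = 4
x_2 = 2.1667, f(x_2) = 18.913133, coefficient = 2
x_3 = 2.5000, f(x_3) = 30.456235, coefficient = 4
x_4 = 2.8333, f(x_4) = 48.172446, coefficient = 2
x_5 = 3.1667, f(x_5) = 75.139484, coefficient = 4
x_6 = 3.5000, f(x_6) = 115.904082, coefficient = 1

I ≈ (0.333333/3) × 725.048458 = 80.560940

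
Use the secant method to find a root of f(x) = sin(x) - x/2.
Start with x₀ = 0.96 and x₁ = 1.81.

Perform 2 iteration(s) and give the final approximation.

f(x) = sin(x) - x/2
x₀ = 0.96, x₁ = 1.81

Secant formula: x_{n+1} = x_n - f(x_n)(x_n - x_{n-1})/(f(x_n) - f(x_{n-1}))

Iteration 1:
  f(0.960000) = 0.339192
  f(1.810000) = 0.066527
  x_2 = 1.810000 - 0.066527×(1.810000 - 0.960000)/(0.066527 - 0.339192)
       = 2.017390
Iteration 2:
  f(1.810000) = 0.066527
  f(2.017390) = -0.106771
  x_3 = 2.017390 - (-0.106771)×(2.017390 - 1.810000)/(-0.106771 - 0.066527)
       = 1.889614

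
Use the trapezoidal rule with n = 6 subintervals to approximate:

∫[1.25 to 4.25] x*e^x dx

f(x) = x*e^x
a = 1.25, b = 4.25, n = 6
h = (b - a)/n = 0.500000

Trapezoidal rule: (h/2)[f(x₀) + 2f(x₁) + 2f(x₂) + ... + f(xₙ)]

x_0 = 1.2500, f(x_0) = 4.362929, coefficient = 1
x_1 = 1.7500, f(x_1) = 10.070555, coefficient = 2
x_2 = 2.2500, f(x_2) = 21.347406, coefficient = 2
x_3 = 2.7500, f(x_3) = 43.017238, coefficient = 2
x_4 = 3.2500, f(x_4) = 83.818605, coefficient = 2
x_5 = 3.7500, f(x_5) = 159.454058, coefficient = 2
x_6 = 4.2500, f(x_6) = 297.948002, coefficient = 1

I ≈ (0.500000/2) × 937.726652 = 234.431663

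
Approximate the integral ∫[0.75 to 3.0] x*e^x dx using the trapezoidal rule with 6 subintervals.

f(x) = x*e^x
a = 0.75, b = 3.0, n = 6
h = (b - a)/n = 0.375000

Trapezoidal rule: (h/2)[f(x₀) + 2f(x₁) + 2f(x₂) + ... + f(xₙ)]

x_0 = 0.7500, f(x_0) = 1.587750, coefficient = 1
x_1 = 1.1250, f(x_1) = 3.465244, coefficient = 2
x_2 = 1.5000, f(x_2) = 6.722534, coefficient = 2
x_3 = 1.8750, f(x_3) = 12.226536, coefficient = 2
x_4 = 2.2500, f(x_4) = 21.347406, coefficient = 2
x_5 = 2.6250, f(x_5) = 36.237007, coefficient = 2
x_6 = 3.0000, f(x_6) = 60.256611, coefficient = 1

I ≈ (0.375000/2) × 221.841813 = 41.595340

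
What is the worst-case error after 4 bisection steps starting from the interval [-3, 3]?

Bisection error bound: |error| ≤ (b-a)/2^n
|error| ≤ (3 - (-3))/2^4 = 6/2^4
|error| ≤ 0.3750000000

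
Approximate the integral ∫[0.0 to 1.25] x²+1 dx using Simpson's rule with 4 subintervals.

f(x) = x²+1
a = 0.0, b = 1.25, n = 4
h = (b - a)/n = 0.312500

Simpson's rule: (h/3)[f(x₀) + 4f(x₁) + 2f(x₂) + ... + f(xₙ)]

x_0 = 0.0000, f(x_0) = 1.000000, coefficient = 1
x_1 = 0.3125, f(x_1) = 1.097656, coefficient = 4
x_2 = 0.6250, f(x_2) = 1.390625, coefficient = 2
x_3 = 0.9375, f(x_3) = 1.878906, coefficient = 4
x_4 = 1.2500, f(x_4) = 2.562500, coefficient = 1

I ≈ (0.312500/3) × 18.250000 = 1.901042
Exact value: 1.901042
Error: 0.000000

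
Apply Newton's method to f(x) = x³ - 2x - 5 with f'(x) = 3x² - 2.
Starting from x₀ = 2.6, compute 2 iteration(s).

f(x) = x³ - 2x - 5
f'(x) = 3x² - 2
x₀ = 2.6

Newton-Raphson formula: x_{n+1} = x_n - f(x_n)/f'(x_n)

Iteration 1:
  f(2.600000) = 7.376000
  f'(2.600000) = 18.280000
  x_1 = 2.600000 - 7.376000/18.280000 = 2.196499
Iteration 2:
  f(2.196499) = 1.204247
  f'(2.196499) = 12.473822
  x_2 = 2.196499 - 1.204247/12.473822 = 2.099957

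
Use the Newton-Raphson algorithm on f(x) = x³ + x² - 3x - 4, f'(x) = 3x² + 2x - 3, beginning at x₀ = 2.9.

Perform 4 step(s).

f(x) = x³ + x² - 3x - 4
f'(x) = 3x² + 2x - 3
x₀ = 2.9

Newton-Raphson formula: x_{n+1} = x_n - f(x_n)/f'(x_n)

Iteration 1:
  f(2.900000) = 20.099000
  f'(2.900000) = 28.030000
  x_1 = 2.900000 - 20.099000/28.030000 = 2.182947
Iteration 2:
  f(2.182947) = 4.618719
  f'(2.182947) = 15.661664
  x_2 = 2.182947 - 4.618719/15.661664 = 1.888041
Iteration 3:
  f(1.888041) = 0.630871
  f'(1.888041) = 11.470176
  x_3 = 1.888041 - 0.630871/11.470176 = 1.833040
Iteration 4:
  f(1.833040) = 0.019993
  f'(1.833040) = 10.746184
  x_4 = 1.833040 - 0.019993/10.746184 = 1.831179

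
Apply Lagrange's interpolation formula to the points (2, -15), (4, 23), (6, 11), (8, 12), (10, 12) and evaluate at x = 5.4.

Lagrange interpolation formula:
P(x) = Σ yᵢ × Lᵢ(x)
where Lᵢ(x) = Π_{j≠i} (x - xⱼ)/(xᵢ - xⱼ)

L_0(5.4) = (5.4 - 4)/(2 - 4) × (5.4 - 6)/(2 - 6) × (5.4 - 8)/(2 - 8) × (5.4 - 10)/(2 - 10) = -0.026162
L_1(5.4) = (5.4 - 2)/(4 - 2) × (5.4 - 6)/(4 - 6) × (5.4 - 8)/(4 - 8) × (5.4 - 10)/(4 - 10) = 0.254150
L_2(5.4) = (5.4 - 2)/(6 - 2) × (5.4 - 4)/(6 - 4) × (5.4 - 8)/(6 - 8) × (5.4 - 10)/(6 - 10) = 0.889525
L_3(5.4) = (5.4 - 2)/(8 - 2) × (5.4 - 4)/(8 - 4) × (5.4 - 6)/(8 - 6) × (5.4 - 10)/(8 - 10) = -0.136850
L_4(5.4) = (5.4 - 2)/(10 - 2) × (5.4 - 4)/(10 - 4) × (5.4 - 6)/(10 - 6) × (5.4 - 8)/(10 - 8) = 0.019337

P(5.4) = (-15)×L_0(5.4) + 23×L_1(5.4) + 11×L_2(5.4) + 12×L_3(5.4) + 12×L_4(5.4)
P(5.4) = 14.612512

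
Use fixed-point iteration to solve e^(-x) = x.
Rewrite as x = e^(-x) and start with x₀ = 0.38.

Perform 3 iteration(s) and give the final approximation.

Equation: e^(-x) = x
Fixed-point form: x = e^(-x)
x₀ = 0.38

x_1 = g(0.380000) = 0.683861
x_2 = g(0.683861) = 0.504665
x_3 = g(0.504665) = 0.603708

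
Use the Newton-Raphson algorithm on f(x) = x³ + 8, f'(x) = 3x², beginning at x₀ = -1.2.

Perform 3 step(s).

f(x) = x³ + 8
f'(x) = 3x²
x₀ = -1.2

Newton-Raphson formula: x_{n+1} = x_n - f(x_n)/f'(x_n)

Iteration 1:
  f(-1.200000) = 6.272000
  f'(-1.200000) = 4.320000
  x_1 = -1.200000 - 6.272000/4.320000 = -2.651852
Iteration 2:
  f(-2.651852) = -10.648666
  f'(-2.651852) = 21.096955
  x_2 = -2.651852 - (-10.648666)/21.096955 = -2.147103
Iteration 3:
  f(-2.147103) = -1.898253
  f'(-2.147103) = 13.830152
  x_3 = -2.147103 - (-1.898253)/13.830152 = -2.009848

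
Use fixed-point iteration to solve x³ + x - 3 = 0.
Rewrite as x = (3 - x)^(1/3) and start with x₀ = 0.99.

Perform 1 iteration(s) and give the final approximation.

Equation: x³ + x - 3 = 0
Fixed-point form: x = (3 - x)^(1/3)
x₀ = 0.99

x_1 = g(0.990000) = 1.262017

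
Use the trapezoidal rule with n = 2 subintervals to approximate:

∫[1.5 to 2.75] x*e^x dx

f(x) = x*e^x
a = 1.5, b = 2.75, n = 2
h = (b - a)/n = 0.625000

Trapezoidal rule: (h/2)[f(x₀) + 2f(x₁) + 2f(x₂) + ... + f(xₙ)]

x_0 = 1.5000, f(x_0) = 6.722534, coefficient = 1
x_1 = 2.1250, f(x_1) = 17.792407, coefficient = 2
x_2 = 2.7500, f(x_2) = 43.017238, coefficient = 1

I ≈ (0.625000/2) × 85.324586 = 26.663933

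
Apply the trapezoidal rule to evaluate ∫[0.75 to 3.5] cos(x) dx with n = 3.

f(x) = cos(x)
a = 0.75, b = 3.5, n = 3
h = (b - a)/n = 0.916667

Trapezoidal rule: (h/2)[f(x₀) + 2f(x₁) + 2f(x₂) + ... + f(xₙ)]

x_0 = 0.7500, f(x_0) = 0.731689, coefficient = 1
x_1 = 1.6667, f(x_1) = -0.095724, coefficient = 2
x_2 = 2.5833, f(x_2) = -0.848178, coefficient = 2
x_3 = 3.5000, f(x_3) = -0.936457, coefficient = 1

I ≈ (0.916667/2) × -2.092572 = -0.959095
Exact value: -1.032422
Error: 0.073327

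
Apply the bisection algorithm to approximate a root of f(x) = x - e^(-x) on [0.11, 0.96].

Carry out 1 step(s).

f(x) = x - e^(-x)
Initial interval: [0.11, 0.96]

Iteration 1:
  c_1 = (0.110000 + 0.960000)/2 = 0.535000
  f(c_1) = f(0.535000) = -0.050669
  f(a) × f(c) ≥ 0, new interval: [0.535000, 0.960000]

After 1 iteration(s), the approximation is c_1 = 0.535000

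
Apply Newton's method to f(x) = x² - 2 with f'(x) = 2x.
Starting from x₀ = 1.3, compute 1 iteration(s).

f(x) = x² - 2
f'(x) = 2x
x₀ = 1.3

Newton-Raphson formula: x_{n+1} = x_n - f(x_n)/f'(x_n)

Iteration 1:
  f(1.300000) = -0.310000
  f'(1.300000) = 2.600000
  x_1 = 1.300000 - (-0.310000)/2.600000 = 1.419231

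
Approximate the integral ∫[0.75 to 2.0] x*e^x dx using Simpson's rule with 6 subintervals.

f(x) = x*e^x
a = 0.75, b = 2.0, n = 6
h = (b - a)/n = 0.208333

Simpson's rule: (h/3)[f(x₀) + 4f(x₁) + 2f(x₂) + ... + f(xₙ)]

x_0 = 0.7500, f(x_0) = 1.587750, coefficient = 1
x_1 = 0.9583, f(x_1) = 2.498708, coefficient = 4
x_2 = 1.1667, f(x_2) = 3.746482, coefficient = 2
x_3 = 1.3750, f(x_3) = 5.438230, coefficient = 4
x_4 = 1.5833, f(x_4) = 7.712679, coefficient = 2
x_5 = 1.7917, f(x_5) = 10.749002, coefficient = 4
x_6 = 2.0000, f(x_6) = 14.778112, coefficient = 1

I ≈ (0.208333/3) × 114.027949 = 7.918608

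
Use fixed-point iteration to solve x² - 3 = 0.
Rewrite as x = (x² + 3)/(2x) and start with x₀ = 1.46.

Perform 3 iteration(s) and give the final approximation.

Equation: x² - 3 = 0
Fixed-point form: x = (x² + 3)/(2x)
x₀ = 1.46

x_1 = g(1.460000) = 1.757397
x_2 = g(1.757397) = 1.732234
x_3 = g(1.732234) = 1.732051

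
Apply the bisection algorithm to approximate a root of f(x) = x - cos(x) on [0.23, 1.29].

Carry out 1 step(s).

f(x) = x - cos(x)
Initial interval: [0.23, 1.29]

Iteration 1:
  c_1 = (0.230000 + 1.290000)/2 = 0.760000
  f(c_1) = f(0.760000) = 0.035164
  f(a) × f(c) < 0, new interval: [0.230000, 0.760000]

After 1 iteration(s), the approximation is c_1 = 0.760000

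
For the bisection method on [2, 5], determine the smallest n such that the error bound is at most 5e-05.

We need (b-a)/2^n ≤ 5e-05
(5 - 2)/2^n ≤ 5e-05
3/2^n ≤ 5e-05
2^n ≥ 60000
n ≥ log₂(60000) = 15.87
n ≥ 16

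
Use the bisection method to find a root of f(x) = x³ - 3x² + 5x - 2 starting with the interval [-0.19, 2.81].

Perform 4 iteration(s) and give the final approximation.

f(x) = x³ - 3x² + 5x - 2
Initial interval: [-0.19, 2.81]

Iteration 1:
  c_1 = (-0.190000 + 2.810000)/2 = 1.310000
  f(c_1) = f(1.310000) = 1.649791
  f(a) × f(c) < 0, new interval: [-0.190000, 1.310000]
Iteration 2:
  c_2 = (-0.190000 + 1.310000)/2 = 0.560000
  f(c_2) = f(0.560000) = 0.034816
  f(a) × f(c) < 0, new interval: [-0.190000, 0.560000]
Iteration 3:
  c_3 = (-0.190000 + 0.560000)/2 = 0.185000
  f(c_3) = f(0.185000) = -1.171343
  f(a) × f(c) ≥ 0, new interval: [0.185000, 0.560000]
Iteration 4:
  c_4 = (0.185000 + 0.560000)/2 = 0.372500
  f(c_4) = f(0.372500) = -0.502082
  f(a) × f(c) ≥ 0, new interval: [0.372500, 0.560000]

After 4 iteration(s), the approximation is c_4 = 0.372500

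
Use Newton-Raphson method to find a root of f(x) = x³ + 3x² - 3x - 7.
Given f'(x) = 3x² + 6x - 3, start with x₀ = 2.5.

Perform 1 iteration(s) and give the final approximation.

f(x) = x³ + 3x² - 3x - 7
f'(x) = 3x² + 6x - 3
x₀ = 2.5

Newton-Raphson formula: x_{n+1} = x_n - f(x_n)/f'(x_n)

Iteration 1:
  f(2.500000) = 19.875000
  f'(2.500000) = 30.750000
  x_1 = 2.500000 - 19.875000/30.750000 = 1.853659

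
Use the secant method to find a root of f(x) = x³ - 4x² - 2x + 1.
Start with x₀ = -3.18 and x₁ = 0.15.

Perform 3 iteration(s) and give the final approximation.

f(x) = x³ - 4x² - 2x + 1
x₀ = -3.18, x₁ = 0.15

Secant formula: x_{n+1} = x_n - f(x_n)(x_n - x_{n-1})/(f(x_n) - f(x_{n-1}))

Iteration 1:
  f(-3.180000) = -65.247032
  f(0.150000) = 0.613375
  x_2 = 0.150000 - 0.613375×(0.150000 - (-3.180000))/(0.613375 - (-65.247032))
       = 0.118987
Iteration 2:
  f(0.150000) = 0.613375
  f(0.118987) = 0.707079
  x_3 = 0.118987 - 0.707079×(0.118987 - 0.150000)/(0.707079 - 0.613375)
       = 0.353007
Iteration 3:
  f(0.118987) = 0.707079
  f(0.353007) = -0.160482
  x_4 = 0.353007 - (-0.160482)×(0.353007 - 0.118987)/(-0.160482 - 0.707079)
       = 0.309718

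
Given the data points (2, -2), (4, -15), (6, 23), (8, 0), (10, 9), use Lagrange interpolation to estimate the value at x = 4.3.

Lagrange interpolation formula:
P(x) = Σ yᵢ × Lᵢ(x)
where Lᵢ(x) = Π_{j≠i} (x - xⱼ)/(xᵢ - xⱼ)

L_0(4.3) = (4.3 - 4)/(2 - 4) × (4.3 - 6)/(2 - 6) × (4.3 - 8)/(2 - 8) × (4.3 - 10)/(2 - 10) = -0.028010
L_1(4.3) = (4.3 - 2)/(4 - 2) × (4.3 - 6)/(4 - 6) × (4.3 - 8)/(4 - 8) × (4.3 - 10)/(4 - 10) = 0.858978
L_2(4.3) = (4.3 - 2)/(6 - 2) × (4.3 - 4)/(6 - 4) × (4.3 - 8)/(6 - 8) × (4.3 - 10)/(6 - 10) = 0.227377
L_3(4.3) = (4.3 - 2)/(8 - 2) × (4.3 - 4)/(8 - 4) × (4.3 - 6)/(8 - 6) × (4.3 - 10)/(8 - 10) = -0.069647
L_4(4.3) = (4.3 - 2)/(10 - 2) × (4.3 - 4)/(10 - 4) × (4.3 - 6)/(10 - 6) × (4.3 - 8)/(10 - 8) = 0.011302

P(4.3) = (-2)×L_0(4.3) + (-15)×L_1(4.3) + 23×L_2(4.3) + 0×L_3(4.3) + 9×L_4(4.3)
P(4.3) = -7.497270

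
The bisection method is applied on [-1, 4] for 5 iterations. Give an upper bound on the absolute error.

Bisection error bound: |error| ≤ (b-a)/2^n
|error| ≤ (4 - (-1))/2^5 = 5/2^5
|error| ≤ 0.1562500000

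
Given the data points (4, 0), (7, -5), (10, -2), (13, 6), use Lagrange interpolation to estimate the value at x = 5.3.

Lagrange interpolation formula:
P(x) = Σ yᵢ × Lᵢ(x)
where Lᵢ(x) = Π_{j≠i} (x - xⱼ)/(xᵢ - xⱼ)

L_0(5.3) = (5.3 - 7)/(4 - 7) × (5.3 - 10)/(4 - 10) × (5.3 - 13)/(4 - 13) = 0.379772
L_1(5.3) = (5.3 - 4)/(7 - 4) × (5.3 - 10)/(7 - 10) × (5.3 - 13)/(7 - 13) = 0.871241
L_2(5.3) = (5.3 - 4)/(10 - 4) × (5.3 - 7)/(10 - 7) × (5.3 - 13)/(10 - 13) = -0.315130
L_3(5.3) = (5.3 - 4)/(13 - 4) × (5.3 - 7)/(13 - 7) × (5.3 - 10)/(13 - 10) = 0.064117

P(5.3) = 0×L_0(5.3) + (-5)×L_1(5.3) + (-2)×L_2(5.3) + 6×L_3(5.3)
P(5.3) = -3.341241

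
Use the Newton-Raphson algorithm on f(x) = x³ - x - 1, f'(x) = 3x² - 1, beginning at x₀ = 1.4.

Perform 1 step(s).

f(x) = x³ - x - 1
f'(x) = 3x² - 1
x₀ = 1.4

Newton-Raphson formula: x_{n+1} = x_n - f(x_n)/f'(x_n)

Iteration 1:
  f(1.400000) = 0.344000
  f'(1.400000) = 4.880000
  x_1 = 1.400000 - 0.344000/4.880000 = 1.329508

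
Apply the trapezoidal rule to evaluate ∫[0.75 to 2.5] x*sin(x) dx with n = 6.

f(x) = x*sin(x)
a = 0.75, b = 2.5, n = 6
h = (b - a)/n = 0.291667

Trapezoidal rule: (h/2)[f(x₀) + 2f(x₁) + 2f(x₂) + ... + f(xₙ)]

x_0 = 0.7500, f(x_0) = 0.511229, coefficient = 1
x_1 = 1.0417, f(x_1) = 0.899215, coefficient = 2
x_2 = 1.3333, f(x_2) = 1.295917, coefficient = 2
x_3 = 1.6250, f(x_3) = 1.622613, coefficient = 2
x_4 = 1.9167, f(x_4) = 1.803163, coefficient = 2
x_5 = 2.2083, f(x_5) = 1.774538, coefficient = 2
x_6 = 2.5000, f(x_6) = 1.496180, coefficient = 1

I ≈ (0.291667/2) × 16.798303 = 2.449752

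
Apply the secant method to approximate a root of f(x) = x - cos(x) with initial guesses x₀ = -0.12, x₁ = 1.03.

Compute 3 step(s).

f(x) = x - cos(x)
x₀ = -0.12, x₁ = 1.03

Secant formula: x_{n+1} = x_n - f(x_n)(x_n - x_{n-1})/(f(x_n) - f(x_{n-1}))

Iteration 1:
  f(-0.120000) = -1.112809
  f(1.030000) = 0.515181
  x_2 = 1.030000 - 0.515181×(1.030000 - (-0.120000))/(0.515181 - (-1.112809))
       = 0.666080
Iteration 2:
  f(1.030000) = 0.515181
  f(0.666080) = -0.120170
  x_3 = 0.666080 - (-0.120170)×(0.666080 - 1.030000)/(-0.120170 - 0.515181)
       = 0.734912
Iteration 3:
  f(0.666080) = -0.120170
  f(0.734912) = -0.006978
  x_4 = 0.734912 - (-0.006978)×(0.734912 - 0.666080)/(-0.006978 - (-0.120170))
       = 0.739155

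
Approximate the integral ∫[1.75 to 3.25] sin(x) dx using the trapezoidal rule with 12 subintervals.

f(x) = sin(x)
a = 1.75, b = 3.25, n = 12
h = (b - a)/n = 0.125000

Trapezoidal rule: (h/2)[f(x₀) + 2f(x₁) + 2f(x₂) + ... + f(xₙ)]

x_0 = 1.7500, f(x_0) = 0.983986, coefficient = 1
x_1 = 1.8750, f(x_1) = 0.954086, coefficient = 2
x_2 = 2.0000, f(x_2) = 0.909297, coefficient = 2
x_3 = 2.1250, f(x_3) = 0.850320, coefficient = 2
x_4 = 2.2500, f(x_4) = 0.778073, coefficient = 2
x_5 = 2.3750, f(x_5) = 0.693685, coefficient = 2
x_6 = 2.5000, f(x_6) = 0.598472, coefficient = 2
x_7 = 2.6250, f(x_7) = 0.493920, coefficient = 2
x_8 = 2.7500, f(x_8) = 0.381661, coefficient = 2
x_9 = 2.8750, f(x_9) = 0.263446, coefficient = 2
x_10 = 3.0000, f(x_10) = 0.141120, coefficient = 2
x_11 = 3.1250, f(x_11) = 0.016592, coefficient = 2
x_12 = 3.2500, f(x_12) = -0.108195, coefficient = 1

I ≈ (0.125000/2) × 13.037136 = 0.814821
Exact value: 0.815884
Error: 0.001063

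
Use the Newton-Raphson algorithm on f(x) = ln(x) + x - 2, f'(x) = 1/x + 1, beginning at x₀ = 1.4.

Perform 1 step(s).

f(x) = ln(x) + x - 2
f'(x) = 1/x + 1
x₀ = 1.4

Newton-Raphson formula: x_{n+1} = x_n - f(x_n)/f'(x_n)

Iteration 1:
  f(1.400000) = -0.263528
  f'(1.400000) = 1.714286
  x_1 = 1.400000 - (-0.263528)/1.714286 = 1.553725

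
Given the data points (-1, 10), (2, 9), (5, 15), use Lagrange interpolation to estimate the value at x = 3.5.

Lagrange interpolation formula:
P(x) = Σ yᵢ × Lᵢ(x)
where Lᵢ(x) = Π_{j≠i} (x - xⱼ)/(xᵢ - xⱼ)

L_0(3.5) = (3.5 - 2)/(-1 - 2) × (3.5 - 5)/(-1 - 5) = -0.125000
L_1(3.5) = (3.5 - (-1))/(2 - (-1)) × (3.5 - 5)/(2 - 5) = 0.750000
L_2(3.5) = (3.5 - (-1))/(5 - (-1)) × (3.5 - 2)/(5 - 2) = 0.375000

P(3.5) = 10×L_0(3.5) + 9×L_1(3.5) + 15×L_2(3.5)
P(3.5) = 11.125000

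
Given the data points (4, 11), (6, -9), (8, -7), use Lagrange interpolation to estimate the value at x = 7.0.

Lagrange interpolation formula:
P(x) = Σ yᵢ × Lᵢ(x)
where Lᵢ(x) = Π_{j≠i} (x - xⱼ)/(xᵢ - xⱼ)

L_0(7.0) = (7.0 - 6)/(4 - 6) × (7.0 - 8)/(4 - 8) = -0.125000
L_1(7.0) = (7.0 - 4)/(6 - 4) × (7.0 - 8)/(6 - 8) = 0.750000
L_2(7.0) = (7.0 - 4)/(8 - 4) × (7.0 - 6)/(8 - 6) = 0.375000

P(7.0) = 11×L_0(7.0) + (-9)×L_1(7.0) + (-7)×L_2(7.0)
P(7.0) = -10.750000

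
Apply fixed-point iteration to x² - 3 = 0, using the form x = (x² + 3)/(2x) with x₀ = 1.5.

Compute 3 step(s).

Equation: x² - 3 = 0
Fixed-point form: x = (x² + 3)/(2x)
x₀ = 1.5

x_1 = g(1.500000) = 1.750000
x_2 = g(1.750000) = 1.732143
x_3 = g(1.732143) = 1.732051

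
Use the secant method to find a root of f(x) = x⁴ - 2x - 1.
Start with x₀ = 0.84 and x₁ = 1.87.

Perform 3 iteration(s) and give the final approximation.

f(x) = x⁴ - 2x - 1
x₀ = 0.84, x₁ = 1.87

Secant formula: x_{n+1} = x_n - f(x_n)(x_n - x_{n-1})/(f(x_n) - f(x_{n-1}))

Iteration 1:
  f(0.840000) = -2.182129
  f(1.870000) = 7.488310
  x_2 = 1.870000 - 7.488310×(1.870000 - 0.840000)/(7.488310 - (-2.182129))
       = 1.072419
Iteration 2:
  f(1.870000) = 7.488310
  f(1.072419) = -1.822149
  x_3 = 1.072419 - (-1.822149)×(1.072419 - 1.870000)/(-1.822149 - 7.488310)
       = 1.228513
Iteration 3:
  f(1.072419) = -1.822149
  f(1.228513) = -1.179206
  x_4 = 1.228513 - (-1.179206)×(1.228513 - 1.072419)/(-1.179206 - (-1.822149))
       = 1.514803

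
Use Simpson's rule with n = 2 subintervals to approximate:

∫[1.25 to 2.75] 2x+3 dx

f(x) = 2x+3
a = 1.25, b = 2.75, n = 2
h = (b - a)/n = 0.750000

Simpson's rule: (h/3)[f(x₀) + 4f(x₁) + 2f(x₂) + ... + f(xₙ)]

x_0 = 1.2500, f(x_0) = 5.500000, coefficient = 1
x_1 = 2.0000, f(x_1) = 7.000000, coefficient = 4
x_2 = 2.7500, f(x_2) = 8.500000, coefficient = 1

I ≈ (0.750000/3) × 42.000000 = 10.500000
Exact value: 10.500000
Error: 0.000000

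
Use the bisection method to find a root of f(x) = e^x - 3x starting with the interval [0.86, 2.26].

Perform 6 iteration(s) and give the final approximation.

f(x) = e^x - 3x
Initial interval: [0.86, 2.26]

Iteration 1:
  c_1 = (0.860000 + 2.260000)/2 = 1.560000
  f(c_1) = f(1.560000) = 0.078821
  f(a) × f(c) < 0, new interval: [0.860000, 1.560000]
Iteration 2:
  c_2 = (0.860000 + 1.560000)/2 = 1.210000
  f(c_2) = f(1.210000) = -0.276515
  f(a) × f(c) ≥ 0, new interval: [1.210000, 1.560000]
Iteration 3:
  c_3 = (1.210000 + 1.560000)/2 = 1.385000
  f(c_3) = f(1.385000) = -0.160174
  f(a) × f(c) ≥ 0, new interval: [1.385000, 1.560000]
Iteration 4:
  c_4 = (1.385000 + 1.560000)/2 = 1.472500
  f(c_4) = f(1.472500) = -0.057378
  f(a) × f(c) ≥ 0, new interval: [1.472500, 1.560000]
Iteration 5:
  c_5 = (1.472500 + 1.560000)/2 = 1.516250
  f(c_5) = f(1.516250) = 0.006361
  f(a) × f(c) < 0, new interval: [1.472500, 1.516250]
Iteration 6:
  c_6 = (1.472500 + 1.516250)/2 = 1.494375
  f(c_6) = f(1.494375) = -0.026575
  f(a) × f(c) ≥ 0, new interval: [1.494375, 1.516250]

After 6 iteration(s), the approximation is c_6 = 1.494375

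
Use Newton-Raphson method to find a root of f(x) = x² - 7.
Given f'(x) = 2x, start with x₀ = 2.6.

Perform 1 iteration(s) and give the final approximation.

f(x) = x² - 7
f'(x) = 2x
x₀ = 2.6

Newton-Raphson formula: x_{n+1} = x_n - f(x_n)/f'(x_n)

Iteration 1:
  f(2.600000) = -0.240000
  f'(2.600000) = 5.200000
  x_1 = 2.600000 - (-0.240000)/5.200000 = 2.646154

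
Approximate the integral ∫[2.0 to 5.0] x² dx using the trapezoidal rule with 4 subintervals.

f(x) = x²
a = 2.0, b = 5.0, n = 4
h = (b - a)/n = 0.750000

Trapezoidal rule: (h/2)[f(x₀) + 2f(x₁) + 2f(x₂) + ... + f(xₙ)]

x_0 = 2.0000, f(x_0) = 4.000000, coefficient = 1
x_1 = 2.7500, f(x_1) = 7.562500, coefficient = 2
x_2 = 3.5000, f(x_2) = 12.250000, coefficient = 2
x_3 = 4.2500, f(x_3) = 18.062500, coefficient = 2
x_4 = 5.0000, f(x_4) = 25.000000, coefficient = 1

I ≈ (0.750000/2) × 104.750000 = 39.281250
Exact value: 39.000000
Error: 0.281250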